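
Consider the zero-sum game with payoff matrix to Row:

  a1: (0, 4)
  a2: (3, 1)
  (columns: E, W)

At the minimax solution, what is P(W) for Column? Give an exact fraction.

1/2

Row minima: a1 → 0, a2 → 1; maximin = 1.
Column maxima: E → 3, W → 4; minimax = 3.
1 ≠ 3, so there is no saddle point; optimal play is mixed.
Let Row play a1 with probability p. Expected payoff against E: 0p + 3(1−p) = −3p + 3; against W: 4p + 1(1−p) = 3p + 1.
Setting these equal: −3p + 3 = 3p + 1 ⇒ −6p = -2 ⇒ p = 1/3, and the value is (-3)·(1/3) + 3 = 2.
For Column: with q = P(E), equating a1's and a2's payoffs gives −4q + 4 = 2q + 1 ⇒ q = 1/2.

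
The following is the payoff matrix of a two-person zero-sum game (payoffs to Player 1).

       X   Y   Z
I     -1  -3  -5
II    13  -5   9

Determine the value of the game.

-13/4

Row minima: I → -5, II → -5; maximin = -5.
Column maxima: X → 13, Y → -3, Z → 9; minimax = -3.
-5 ≠ -3, so there is no saddle point; optimal play is mixed.
X is strictly dominated by Y (it gives Player 1 strictly more in every row), so Player 2 never plays it.
On the remaining 2×2 (I, II vs Y, Z):
Let Player 1 play I with probability p. Expected payoff against Y: (-3)p + (-5)(1−p) = 2p − 5; against Z: (-5)p + 9(1−p) = −14p + 9.
Setting these equal: 2p − 5 = −14p + 9 ⇒ 16p = 14 ⇒ p = 7/8, and the value is (2)·(7/8) − 5 = -13/4.
For Player 2: with q = P(Y), equating I's and II's payoffs gives 2q − 5 = −14q + 9 ⇒ q = 7/8.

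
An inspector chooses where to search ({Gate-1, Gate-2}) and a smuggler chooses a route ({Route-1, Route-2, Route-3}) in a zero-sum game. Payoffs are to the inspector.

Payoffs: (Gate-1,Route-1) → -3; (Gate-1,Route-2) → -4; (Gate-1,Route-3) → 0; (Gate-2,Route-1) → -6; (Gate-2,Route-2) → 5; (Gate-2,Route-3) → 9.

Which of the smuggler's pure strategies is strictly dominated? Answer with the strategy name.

Route-1 holds the inspector's payoff strictly below Route-3 in every row: -3 < 0, -6 < 9.
So Route-3 is strictly dominated for the smuggler.

Route-3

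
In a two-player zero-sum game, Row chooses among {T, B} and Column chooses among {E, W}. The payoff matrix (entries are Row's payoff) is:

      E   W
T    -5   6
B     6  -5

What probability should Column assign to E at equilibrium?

Row minima: T → -5, B → -5; maximin = -5.
Column maxima: E → 6, W → 6; minimax = 6.
-5 ≠ 6, so there is no saddle point; optimal play is mixed.
Let Row play T with probability p. Expected payoff against E: (-5)p + 6(1−p) = −11p + 6; against W: 6p + (-5)(1−p) = 11p − 5.
Setting these equal: −11p + 6 = 11p − 5 ⇒ −22p = -11 ⇒ p = 1/2, and the value is (-11)·(1/2) + 6 = 1/2.
For Column: with q = P(E), equating T's and B's payoffs gives −11q + 6 = 11q − 5 ⇒ q = 1/2.

1/2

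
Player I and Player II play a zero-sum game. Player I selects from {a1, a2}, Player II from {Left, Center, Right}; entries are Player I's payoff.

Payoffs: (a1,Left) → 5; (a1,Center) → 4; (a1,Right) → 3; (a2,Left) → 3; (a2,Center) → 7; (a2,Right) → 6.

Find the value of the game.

21/5

Row minima: a1 → 3, a2 → 3; maximin = 3.
Column maxima: Left → 5, Center → 7, Right → 6; minimax = 5.
3 ≠ 5, so there is no saddle point; optimal play is mixed.
Center is strictly dominated by Right (it gives Player I strictly more in every row), so Player II never plays it.
On the remaining 2×2 (a1, a2 vs Left, Right):
Let Player I play a1 with probability p. Expected payoff against Left: 5p + 3(1−p) = 2p + 3; against Right: 3p + 6(1−p) = −3p + 6.
Setting these equal: 2p + 3 = −3p + 6 ⇒ 5p = 3 ⇒ p = 3/5, and the value is (2)·(3/5) + 3 = 21/5.
For Player II: with q = P(Left), equating a1's and a2's payoffs gives 2q + 3 = −3q + 6 ⇒ q = 3/5.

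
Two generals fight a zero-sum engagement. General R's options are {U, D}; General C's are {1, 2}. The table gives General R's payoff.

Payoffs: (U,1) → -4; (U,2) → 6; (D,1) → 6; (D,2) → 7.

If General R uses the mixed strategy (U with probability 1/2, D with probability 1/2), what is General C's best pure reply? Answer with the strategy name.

1

If General C plays 1, General R's expected payoff is (1/2)·(-4) + (1/2)·6 = 1.
If General C plays 2, General R's expected payoff is (1/2)·6 + (1/2)·7 = 13/2.
General C minimizes General R's payoff; the smallest is 1, so the best response is 1.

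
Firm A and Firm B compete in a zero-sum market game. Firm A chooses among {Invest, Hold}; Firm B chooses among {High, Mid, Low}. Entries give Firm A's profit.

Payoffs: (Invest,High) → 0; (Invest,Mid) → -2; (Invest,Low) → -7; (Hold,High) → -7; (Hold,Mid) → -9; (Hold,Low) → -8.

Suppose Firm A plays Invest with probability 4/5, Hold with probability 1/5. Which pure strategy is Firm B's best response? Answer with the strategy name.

If Firm B plays High, Firm A's expected payoff is (4/5)·0 + (1/5)·(-7) = -7/5.
If Firm B plays Mid, Firm A's expected payoff is (4/5)·(-2) + (1/5)·(-9) = -17/5.
If Firm B plays Low, Firm A's expected payoff is (4/5)·(-7) + (1/5)·(-8) = -36/5.
Firm B minimizes Firm A's payoff; the smallest is -36/5, so the best response is Low.

Low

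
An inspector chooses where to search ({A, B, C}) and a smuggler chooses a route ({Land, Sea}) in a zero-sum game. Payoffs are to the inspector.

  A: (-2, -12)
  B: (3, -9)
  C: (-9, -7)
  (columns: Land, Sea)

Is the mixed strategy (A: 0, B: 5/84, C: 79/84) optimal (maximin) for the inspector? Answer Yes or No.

Against Land this mix gives (5/84)·3 + (79/84)·(-9) = -58/7.
Against Sea this mix gives (5/84)·(-9) + (79/84)·(-7) = -299/42.
The smuggler will play Land, holding the inspector to -58/7. Shifting weight toward the row that does better against Land would raise this floor (the equalizing mix achieves -51/7 against both Land and Sea), so the proposed strategy is not optimal.

No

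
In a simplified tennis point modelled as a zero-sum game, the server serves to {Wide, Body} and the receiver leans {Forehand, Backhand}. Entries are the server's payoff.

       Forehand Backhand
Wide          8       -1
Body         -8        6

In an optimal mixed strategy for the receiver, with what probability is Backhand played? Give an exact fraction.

Row minima: Wide → -1, Body → -8; maximin = -1.
Column maxima: Forehand → 8, Backhand → 6; minimax = 6.
-1 ≠ 6, so there is no saddle point; optimal play is mixed.
Let the server play Wide with probability p. Expected payoff against Forehand: 8p + (-8)(1−p) = 16p − 8; against Backhand: (-1)p + 6(1−p) = −7p + 6.
Setting these equal: 16p − 8 = −7p + 6 ⇒ 23p = 14 ⇒ p = 14/23, and the value is (16)·(14/23) − 8 = 40/23.
For the receiver: with q = P(Forehand), equating Wide's and Body's payoffs gives 9q − 1 = −14q + 6 ⇒ q = 7/23.

16/23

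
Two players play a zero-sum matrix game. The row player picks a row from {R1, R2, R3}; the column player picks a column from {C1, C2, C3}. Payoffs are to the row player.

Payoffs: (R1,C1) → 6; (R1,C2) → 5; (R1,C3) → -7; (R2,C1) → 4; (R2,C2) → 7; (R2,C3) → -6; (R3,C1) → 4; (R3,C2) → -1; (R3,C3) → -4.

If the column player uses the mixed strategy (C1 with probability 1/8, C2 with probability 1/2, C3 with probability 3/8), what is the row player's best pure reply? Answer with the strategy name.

R2

Expected payoff of R1: (1/8)·6 + (1/2)·5 + (3/8)·(-7) = 5/8.
Expected payoff of R2: (1/8)·4 + (1/2)·7 + (3/8)·(-6) = 7/4.
Expected payoff of R3: (1/8)·4 + (1/2)·(-1) + (3/8)·(-4) = -3/2.
The largest is 7/4, so the row player's best response is R2.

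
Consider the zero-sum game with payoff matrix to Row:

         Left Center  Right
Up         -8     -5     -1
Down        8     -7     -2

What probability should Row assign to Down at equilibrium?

1/6

Row minima: Up → -8, Down → -7; maximin = -7.
Column maxima: Left → 8, Center → -5, Right → -1; minimax = -5.
-7 ≠ -5, so there is no saddle point; optimal play is mixed.
Right is strictly dominated by Center (it gives Row strictly more in every row), so Column never plays it.
On the remaining 2×2 (Up, Down vs Left, Center):
Let Row play Up with probability p. Expected payoff against Left: (-8)p + 8(1−p) = −16p + 8; against Center: (-5)p + (-7)(1−p) = 2p − 7.
Setting these equal: −16p + 8 = 2p − 7 ⇒ −18p = -15 ⇒ p = 5/6, and the value is (-16)·(5/6) + 8 = -16/3.
For Column: with q = P(Left), equating Up's and Down's payoffs gives −3q − 5 = 15q − 7 ⇒ q = 1/9.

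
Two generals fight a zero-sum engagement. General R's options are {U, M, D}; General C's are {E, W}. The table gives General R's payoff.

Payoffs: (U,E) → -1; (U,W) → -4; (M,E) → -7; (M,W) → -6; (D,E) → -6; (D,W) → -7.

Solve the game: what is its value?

-4

Row minima: U → -4, M → -7, D → -7; maximin = -4.
Column maxima: E → -1, W → -4; minimax = -4.
Since maximin = minimax = -4, there is a saddle point and the value is -4.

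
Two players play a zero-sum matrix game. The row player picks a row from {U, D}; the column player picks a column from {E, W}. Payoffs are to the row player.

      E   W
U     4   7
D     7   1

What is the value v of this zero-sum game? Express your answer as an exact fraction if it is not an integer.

5

Row minima: U → 4, D → 1; maximin = 4.
Column maxima: E → 7, W → 7; minimax = 7.
4 ≠ 7, so there is no saddle point; optimal play is mixed.
Let the row player play U with probability p. Expected payoff against E: 4p + 7(1−p) = −3p + 7; against W: 7p + 1(1−p) = 6p + 1.
Setting these equal: −3p + 7 = 6p + 1 ⇒ −9p = -6 ⇒ p = 2/3, and the value is (-3)·(2/3) + 7 = 5.
For the column player: with q = P(E), equating U's and D's payoffs gives −3q + 7 = 6q + 1 ⇒ q = 2/3.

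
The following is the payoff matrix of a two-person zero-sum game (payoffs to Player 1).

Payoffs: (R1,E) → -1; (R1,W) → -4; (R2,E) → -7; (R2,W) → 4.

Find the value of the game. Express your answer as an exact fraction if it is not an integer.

Row minima: R1 → -4, R2 → -7; maximin = -4.
Column maxima: E → -1, W → 4; minimax = -1.
-4 ≠ -1, so there is no saddle point; optimal play is mixed.
Let Player 1 play R1 with probability p. Expected payoff against E: (-1)p + (-7)(1−p) = 6p − 7; against W: (-4)p + 4(1−p) = −8p + 4.
Setting these equal: 6p − 7 = −8p + 4 ⇒ 14p = 11 ⇒ p = 11/14, and the value is (6)·(11/14) − 7 = -16/7.
For Player 2: with q = P(E), equating R1's and R2's payoffs gives 3q − 4 = −11q + 4 ⇒ q = 4/7.

-16/7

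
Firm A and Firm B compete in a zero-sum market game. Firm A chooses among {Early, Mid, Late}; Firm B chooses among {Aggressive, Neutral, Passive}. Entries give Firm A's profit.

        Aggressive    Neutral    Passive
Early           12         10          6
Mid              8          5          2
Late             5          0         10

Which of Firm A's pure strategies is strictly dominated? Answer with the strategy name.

Early gives a strictly higher payoff than Mid against every column: 12 > 8, 10 > 5, 6 > 2.
So Mid is strictly dominated and Firm A never plays it.

Mid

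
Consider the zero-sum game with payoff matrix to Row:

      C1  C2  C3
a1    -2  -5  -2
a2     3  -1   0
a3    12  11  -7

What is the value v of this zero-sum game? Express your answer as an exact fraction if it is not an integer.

Row minima: a1 → -5, a2 → -1, a3 → -7; maximin = -1.
Column maxima: C1 → 12, C2 → 11, C3 → 0; minimax = 0.
-1 ≠ 0, so there is no saddle point; optimal play is mixed.
a1 is strictly dominated by a2, so Row never plays it.
C1 is strictly dominated by C2 (it gives Row strictly more in every row), so Column never plays it.
On the remaining 2×2 (a2, a3 vs C2, C3):
Let Row play a2 with probability p. Expected payoff against C2: (-1)p + 11(1−p) = −12p + 11; against C3: 0p + (-7)(1−p) = 7p − 7.
Setting these equal: −12p + 11 = 7p − 7 ⇒ −19p = -18 ⇒ p = 18/19, and the value is (-12)·(18/19) + 11 = -7/19.
For Column: with q = P(C2), equating a2's and a3's payoffs gives −q = 18q − 7 ⇒ q = 7/19.

-7/19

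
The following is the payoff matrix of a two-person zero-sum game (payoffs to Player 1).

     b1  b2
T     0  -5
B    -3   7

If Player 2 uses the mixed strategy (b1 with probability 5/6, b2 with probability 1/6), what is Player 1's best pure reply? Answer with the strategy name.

T

Expected payoff of T: (5/6)·0 + (1/6)·(-5) = -5/6.
Expected payoff of B: (5/6)·(-3) + (1/6)·7 = -4/3.
The largest is -5/6, so Player 1's best response is T.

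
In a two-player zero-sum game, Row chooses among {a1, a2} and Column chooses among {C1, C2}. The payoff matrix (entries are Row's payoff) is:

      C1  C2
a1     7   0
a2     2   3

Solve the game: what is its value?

Row minima: a1 → 0, a2 → 2; maximin = 2.
Column maxima: C1 → 7, C2 → 3; minimax = 3.
2 ≠ 3, so there is no saddle point; optimal play is mixed.
Let Row play a1 with probability p. Expected payoff against C1: 7p + 2(1−p) = 5p + 2; against C2: 0p + 3(1−p) = −3p + 3.
Setting these equal: 5p + 2 = −3p + 3 ⇒ 8p = 1 ⇒ p = 1/8, and the value is (5)·(1/8) + 2 = 21/8.
For Column: with q = P(C1), equating a1's and a2's payoffs gives 7q = −q + 3 ⇒ q = 3/8.

21/8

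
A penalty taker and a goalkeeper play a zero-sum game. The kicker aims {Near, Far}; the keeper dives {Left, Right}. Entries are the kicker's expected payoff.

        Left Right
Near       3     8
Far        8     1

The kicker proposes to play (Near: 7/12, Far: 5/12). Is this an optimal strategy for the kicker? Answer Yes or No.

Yes

Against Left this mix gives (7/12)·3 + (5/12)·8 = 61/12.
Against Right this mix gives (7/12)·8 + (5/12)·1 = 61/12.
All of the keeper's active replies (Left, Right) yield 61/12, and no column does worse for the kicker. The mix makes the keeper indifferent and guarantees 61/12, so it is optimal.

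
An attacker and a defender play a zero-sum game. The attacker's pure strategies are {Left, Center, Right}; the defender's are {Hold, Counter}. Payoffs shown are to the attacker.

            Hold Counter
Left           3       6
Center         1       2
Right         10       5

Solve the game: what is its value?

45/8

Row minima: Left → 3, Center → 1, Right → 5; maximin = 5.
Column maxima: Hold → 10, Counter → 6; minimax = 6.
5 ≠ 6, so there is no saddle point; optimal play is mixed.
Center is strictly dominated by Left, so the attacker never plays it.
On the remaining 2×2 (Left, Right vs Hold, Counter):
Let the attacker play Left with probability p. Expected payoff against Hold: 3p + 10(1−p) = −7p + 10; against Counter: 6p + 5(1−p) = p + 5.
Setting these equal: −7p + 10 = p + 5 ⇒ −8p = -5 ⇒ p = 5/8, and the value is (-7)·(5/8) + 10 = 45/8.
For the defender: with q = P(Hold), equating Left's and Right's payoffs gives −3q + 6 = 5q + 5 ⇒ q = 1/8.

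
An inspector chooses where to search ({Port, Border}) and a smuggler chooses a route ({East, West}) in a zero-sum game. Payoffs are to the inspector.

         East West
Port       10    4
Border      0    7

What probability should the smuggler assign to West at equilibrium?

10/13

Row minima: Port → 4, Border → 0; maximin = 4.
Column maxima: East → 10, West → 7; minimax = 7.
4 ≠ 7, so there is no saddle point; optimal play is mixed.
Let the inspector play Port with probability p. Expected payoff against East: 10p + 0(1−p) = 10p; against West: 4p + 7(1−p) = −3p + 7.
Setting these equal: 10p = −3p + 7 ⇒ 13p = 7 ⇒ p = 7/13, and the value is (10)·(7/13) = 70/13.
For the smuggler: with q = P(East), equating Port's and Border's payoffs gives 6q + 4 = −7q + 7 ⇒ q = 3/13.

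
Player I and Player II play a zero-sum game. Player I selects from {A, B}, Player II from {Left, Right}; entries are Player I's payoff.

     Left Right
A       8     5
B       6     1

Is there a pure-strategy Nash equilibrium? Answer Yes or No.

Yes

Row minima: A → 5, B → 1; maximin = 5.
Column maxima: Left → 8, Right → 5; minimax = 5.
maximin = minimax = 5, so a saddle point exists.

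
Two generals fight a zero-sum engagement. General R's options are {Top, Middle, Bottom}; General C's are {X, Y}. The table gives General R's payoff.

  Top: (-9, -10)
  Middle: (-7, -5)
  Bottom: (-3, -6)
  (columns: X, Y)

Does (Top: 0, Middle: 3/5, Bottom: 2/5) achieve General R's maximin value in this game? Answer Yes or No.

Against X this mix gives (3/5)·(-7) + (2/5)·(-3) = -27/5.
Against Y this mix gives (3/5)·(-5) + (2/5)·(-6) = -27/5.
All of General C's active replies (X, Y) yield -27/5, and no column does worse for General R. The mix makes General C indifferent and guarantees -27/5, so it is optimal.

Yes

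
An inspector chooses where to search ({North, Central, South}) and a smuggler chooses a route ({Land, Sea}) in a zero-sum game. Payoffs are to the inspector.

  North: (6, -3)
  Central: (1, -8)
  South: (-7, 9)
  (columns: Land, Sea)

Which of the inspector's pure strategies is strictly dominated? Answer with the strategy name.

North gives a strictly higher payoff than Central against every column: 6 > 1, -3 > -8.
So Central is strictly dominated and the inspector never plays it.

Central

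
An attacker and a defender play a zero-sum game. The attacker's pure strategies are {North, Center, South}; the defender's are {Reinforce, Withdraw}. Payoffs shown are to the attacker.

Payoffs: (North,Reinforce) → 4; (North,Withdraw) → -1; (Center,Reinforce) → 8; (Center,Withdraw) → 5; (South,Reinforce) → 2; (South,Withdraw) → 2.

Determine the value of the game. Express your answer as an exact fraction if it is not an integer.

5

Row minima: North → -1, Center → 5, South → 2; maximin = 5.
Column maxima: Reinforce → 8, Withdraw → 5; minimax = 5.
Since maximin = minimax = 5, there is a saddle point and the value is 5.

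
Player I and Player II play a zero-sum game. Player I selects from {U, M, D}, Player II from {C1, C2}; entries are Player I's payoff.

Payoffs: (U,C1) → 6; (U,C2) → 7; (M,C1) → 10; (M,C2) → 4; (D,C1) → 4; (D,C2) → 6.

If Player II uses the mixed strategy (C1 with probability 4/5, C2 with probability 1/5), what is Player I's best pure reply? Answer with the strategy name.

M

Expected payoff of U: (4/5)·6 + (1/5)·7 = 31/5.
Expected payoff of M: (4/5)·10 + (1/5)·4 = 44/5.
Expected payoff of D: (4/5)·4 + (1/5)·6 = 22/5.
The largest is 44/5, so Player I's best response is M.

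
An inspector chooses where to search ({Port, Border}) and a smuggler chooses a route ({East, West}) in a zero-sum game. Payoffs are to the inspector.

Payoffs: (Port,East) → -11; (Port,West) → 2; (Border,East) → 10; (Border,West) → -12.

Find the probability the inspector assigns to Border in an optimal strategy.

13/35

Row minima: Port → -11, Border → -12; maximin = -11.
Column maxima: East → 10, West → 2; minimax = 2.
-11 ≠ 2, so there is no saddle point; optimal play is mixed.
Let the inspector play Port with probability p. Expected payoff against East: (-11)p + 10(1−p) = −21p + 10; against West: 2p + (-12)(1−p) = 14p − 12.
Setting these equal: −21p + 10 = 14p − 12 ⇒ −35p = -22 ⇒ p = 22/35, and the value is (-21)·(22/35) + 10 = -16/5.
For the smuggler: with q = P(East), equating Port's and Border's payoffs gives −13q + 2 = 22q − 12 ⇒ q = 2/5.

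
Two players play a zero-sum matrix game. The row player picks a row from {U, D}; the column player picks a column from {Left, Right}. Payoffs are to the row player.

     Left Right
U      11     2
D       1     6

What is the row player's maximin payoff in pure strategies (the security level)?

Row minima: U → 2, D → 1.
The best of these is 2.

2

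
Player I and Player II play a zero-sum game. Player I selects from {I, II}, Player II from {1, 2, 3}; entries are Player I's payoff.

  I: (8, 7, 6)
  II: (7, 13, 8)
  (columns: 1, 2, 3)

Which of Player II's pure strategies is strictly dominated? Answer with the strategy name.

2

3 holds Player I's payoff strictly below 2 in every row: 6 < 7, 8 < 13.
So 2 is strictly dominated for Player II.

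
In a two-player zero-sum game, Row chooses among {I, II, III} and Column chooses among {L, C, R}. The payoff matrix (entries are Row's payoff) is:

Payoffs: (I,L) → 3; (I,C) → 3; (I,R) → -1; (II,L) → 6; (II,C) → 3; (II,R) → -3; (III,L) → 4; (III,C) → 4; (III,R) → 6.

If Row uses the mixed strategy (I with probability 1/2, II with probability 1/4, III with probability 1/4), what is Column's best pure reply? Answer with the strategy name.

R

If Column plays L, Row's expected payoff is (1/2)·3 + (1/4)·6 + (1/4)·4 = 4.
If Column plays C, Row's expected payoff is (1/2)·3 + (1/4)·3 + (1/4)·4 = 13/4.
If Column plays R, Row's expected payoff is (1/2)·(-1) + (1/4)·(-3) + (1/4)·6 = 1/4.
Column minimizes Row's payoff; the smallest is 1/4, so the best response is R.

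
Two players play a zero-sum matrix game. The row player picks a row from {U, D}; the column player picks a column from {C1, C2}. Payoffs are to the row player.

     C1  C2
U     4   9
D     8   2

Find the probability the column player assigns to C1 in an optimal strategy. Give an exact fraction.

Row minima: U → 4, D → 2; maximin = 4.
Column maxima: C1 → 8, C2 → 9; minimax = 8.
4 ≠ 8, so there is no saddle point; optimal play is mixed.
Let the row player play U with probability p. Expected payoff against C1: 4p + 8(1−p) = −4p + 8; against C2: 9p + 2(1−p) = 7p + 2.
Setting these equal: −4p + 8 = 7p + 2 ⇒ −11p = -6 ⇒ p = 6/11, and the value is (-4)·(6/11) + 8 = 64/11.
For the column player: with q = P(C1), equating U's and D's payoffs gives −5q + 9 = 6q + 2 ⇒ q = 7/11.

7/11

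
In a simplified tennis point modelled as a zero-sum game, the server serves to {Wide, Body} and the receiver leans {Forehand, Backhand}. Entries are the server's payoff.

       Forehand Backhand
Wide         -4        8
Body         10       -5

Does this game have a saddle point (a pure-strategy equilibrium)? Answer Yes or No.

Row minima: Wide → -4, Body → -5; maximin = -4.
Column maxima: Forehand → 10, Backhand → 8; minimax = 8.
-4 ≠ 8, so no pure-strategy equilibrium exists.

No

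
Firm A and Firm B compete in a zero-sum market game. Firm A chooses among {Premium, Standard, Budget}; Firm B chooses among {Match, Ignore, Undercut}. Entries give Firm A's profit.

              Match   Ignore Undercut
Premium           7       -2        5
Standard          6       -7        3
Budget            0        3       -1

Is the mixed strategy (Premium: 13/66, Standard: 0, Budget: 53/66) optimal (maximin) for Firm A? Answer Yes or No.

No

Against Match this mix gives (13/66)·7 + (53/66)·0 = 91/66.
Against Ignore this mix gives (13/66)·(-2) + (53/66)·3 = 133/66.
Against Undercut this mix gives (13/66)·5 + (53/66)·(-1) = 2/11.
Firm B will play Undercut, holding Firm A to 2/11. Shifting weight toward the row that does better against Undercut would raise this floor (the equalizing mix achieves 13/11 against both Undercut and Ignore), so the proposed strategy is not optimal.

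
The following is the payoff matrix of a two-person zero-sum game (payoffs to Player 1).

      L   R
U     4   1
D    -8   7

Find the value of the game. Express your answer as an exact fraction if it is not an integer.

2

Row minima: U → 1, D → -8; maximin = 1.
Column maxima: L → 4, R → 7; minimax = 4.
1 ≠ 4, so there is no saddle point; optimal play is mixed.
Let Player 1 play U with probability p. Expected payoff against L: 4p + (-8)(1−p) = 12p − 8; against R: 1p + 7(1−p) = −6p + 7.
Setting these equal: 12p − 8 = −6p + 7 ⇒ 18p = 15 ⇒ p = 5/6, and the value is (12)·(5/6) − 8 = 2.
For Player 2: with q = P(L), equating U's and D's payoffs gives 3q + 1 = −15q + 7 ⇒ q = 1/3.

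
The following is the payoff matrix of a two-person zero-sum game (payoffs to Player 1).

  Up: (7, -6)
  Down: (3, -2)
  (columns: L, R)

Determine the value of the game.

Row minima: Up → -6, Down → -2; maximin = -2.
Column maxima: L → 7, R → -2; minimax = -2.
Since maximin = minimax = -2, there is a saddle point and the value is -2.

-2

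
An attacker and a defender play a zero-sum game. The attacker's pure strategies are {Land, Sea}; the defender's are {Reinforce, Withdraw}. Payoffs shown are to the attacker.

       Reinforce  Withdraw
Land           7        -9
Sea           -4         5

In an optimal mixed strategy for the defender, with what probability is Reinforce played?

14/25

Row minima: Land → -9, Sea → -4; maximin = -4.
Column maxima: Reinforce → 7, Withdraw → 5; minimax = 5.
-4 ≠ 5, so there is no saddle point; optimal play is mixed.
Let the attacker play Land with probability p. Expected payoff against Reinforce: 7p + (-4)(1−p) = 11p − 4; against Withdraw: (-9)p + 5(1−p) = −14p + 5.
Setting these equal: 11p − 4 = −14p + 5 ⇒ 25p = 9 ⇒ p = 9/25, and the value is (11)·(9/25) − 4 = -1/25.
For the defender: with q = P(Reinforce), equating Land's and Sea's payoffs gives 16q − 9 = −9q + 5 ⇒ q = 14/25.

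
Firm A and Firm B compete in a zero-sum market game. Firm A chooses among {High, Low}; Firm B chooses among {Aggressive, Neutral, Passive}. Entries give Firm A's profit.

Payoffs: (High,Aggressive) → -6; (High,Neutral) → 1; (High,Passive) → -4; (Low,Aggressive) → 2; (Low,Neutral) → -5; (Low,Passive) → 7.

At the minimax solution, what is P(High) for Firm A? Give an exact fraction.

Row minima: High → -6, Low → -5; maximin = -5.
Column maxima: Aggressive → 2, Neutral → 1, Passive → 7; minimax = 1.
-5 ≠ 1, so there is no saddle point; optimal play is mixed.
Passive is strictly dominated by Aggressive (it gives Firm A strictly more in every row), so Firm B never plays it.
On the remaining 2×2 (High, Low vs Aggressive, Neutral):
Let Firm A play High with probability p. Expected payoff against Aggressive: (-6)p + 2(1−p) = −8p + 2; against Neutral: 1p + (-5)(1−p) = 6p − 5.
Setting these equal: −8p + 2 = 6p − 5 ⇒ −14p = -7 ⇒ p = 1/2, and the value is (-8)·(1/2) + 2 = -2.
For Firm B: with q = P(Aggressive), equating High's and Low's payoffs gives −7q + 1 = 7q − 5 ⇒ q = 3/7.

1/2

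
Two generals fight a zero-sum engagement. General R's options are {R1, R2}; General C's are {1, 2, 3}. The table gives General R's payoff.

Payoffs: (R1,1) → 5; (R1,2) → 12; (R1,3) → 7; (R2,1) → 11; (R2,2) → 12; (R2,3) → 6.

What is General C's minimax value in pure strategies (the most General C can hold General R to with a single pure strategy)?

Column maxima: 1 → 11, 2 → 12, 3 → 7.
The smallest of these is 7.

7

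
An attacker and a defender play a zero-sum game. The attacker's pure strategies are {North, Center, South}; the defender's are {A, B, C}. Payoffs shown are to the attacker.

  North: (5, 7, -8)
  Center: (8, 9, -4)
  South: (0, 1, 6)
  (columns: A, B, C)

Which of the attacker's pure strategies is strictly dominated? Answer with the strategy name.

Center gives a strictly higher payoff than North against every column: 8 > 5, 9 > 7, -4 > -8.
So North is strictly dominated and the attacker never plays it.

North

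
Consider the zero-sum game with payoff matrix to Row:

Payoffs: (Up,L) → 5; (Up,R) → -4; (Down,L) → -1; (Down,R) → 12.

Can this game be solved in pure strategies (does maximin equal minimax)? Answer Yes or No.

No

Row minima: Up → -4, Down → -1; maximin = -1.
Column maxima: L → 5, R → 12; minimax = 5.
-1 ≠ 5, so no pure-strategy equilibrium exists.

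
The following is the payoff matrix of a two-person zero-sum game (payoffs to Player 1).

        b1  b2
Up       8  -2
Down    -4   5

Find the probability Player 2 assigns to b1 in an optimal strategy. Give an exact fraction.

Row minima: Up → -2, Down → -4; maximin = -2.
Column maxima: b1 → 8, b2 → 5; minimax = 5.
-2 ≠ 5, so there is no saddle point; optimal play is mixed.
Let Player 1 play Up with probability p. Expected payoff against b1: 8p + (-4)(1−p) = 12p − 4; against b2: (-2)p + 5(1−p) = −7p + 5.
Setting these equal: 12p − 4 = −7p + 5 ⇒ 19p = 9 ⇒ p = 9/19, and the value is (12)·(9/19) − 4 = 32/19.
For Player 2: with q = P(b1), equating Up's and Down's payoffs gives 10q − 2 = −9q + 5 ⇒ q = 7/19.

7/19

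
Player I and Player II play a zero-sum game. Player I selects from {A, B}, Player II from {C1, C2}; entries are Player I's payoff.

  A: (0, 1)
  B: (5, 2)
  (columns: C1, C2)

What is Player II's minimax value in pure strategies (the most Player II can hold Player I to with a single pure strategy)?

Column maxima: C1 → 5, C2 → 2.
The smallest of these is 2.

2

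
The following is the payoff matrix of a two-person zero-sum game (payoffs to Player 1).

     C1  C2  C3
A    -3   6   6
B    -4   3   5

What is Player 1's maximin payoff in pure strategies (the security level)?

Row minima: A → -3, B → -4.
The best of these is -3.

-3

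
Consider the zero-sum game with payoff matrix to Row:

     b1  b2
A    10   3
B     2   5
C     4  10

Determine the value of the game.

Row minima: A → 3, B → 2, C → 4; maximin = 4.
Column maxima: b1 → 10, b2 → 10; minimax = 10.
4 ≠ 10, so there is no saddle point; optimal play is mixed.
B is strictly dominated by C, so Row never plays it.
On the remaining 2×2 (A, C vs b1, b2):
Let Row play A with probability p. Expected payoff against b1: 10p + 4(1−p) = 6p + 4; against b2: 3p + 10(1−p) = −7p + 10.
Setting these equal: 6p + 4 = −7p + 10 ⇒ 13p = 6 ⇒ p = 6/13, and the value is (6)·(6/13) + 4 = 88/13.
For Column: with q = P(b1), equating A's and C's payoffs gives 7q + 3 = −6q + 10 ⇒ q = 7/13.

88/13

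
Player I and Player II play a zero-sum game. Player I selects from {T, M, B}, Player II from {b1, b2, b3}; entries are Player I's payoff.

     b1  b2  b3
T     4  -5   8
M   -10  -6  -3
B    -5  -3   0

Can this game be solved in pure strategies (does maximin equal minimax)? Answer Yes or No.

No

Row minima: T → -5, M → -10, B → -5; maximin = -5.
Column maxima: b1 → 4, b2 → -3, b3 → 8; minimax = -3.
-5 ≠ -3, so no pure-strategy equilibrium exists.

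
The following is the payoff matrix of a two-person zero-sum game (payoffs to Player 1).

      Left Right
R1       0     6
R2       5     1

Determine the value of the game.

3

Row minima: R1 → 0, R2 → 1; maximin = 1.
Column maxima: Left → 5, Right → 6; minimax = 5.
1 ≠ 5, so there is no saddle point; optimal play is mixed.
Let Player 1 play R1 with probability p. Expected payoff against Left: 0p + 5(1−p) = −5p + 5; against Right: 6p + 1(1−p) = 5p + 1.
Setting these equal: −5p + 5 = 5p + 1 ⇒ −10p = -4 ⇒ p = 2/5, and the value is (-5)·(2/5) + 5 = 3.
For Player 2: with q = P(Left), equating R1's and R2's payoffs gives −6q + 6 = 4q + 1 ⇒ q = 1/2.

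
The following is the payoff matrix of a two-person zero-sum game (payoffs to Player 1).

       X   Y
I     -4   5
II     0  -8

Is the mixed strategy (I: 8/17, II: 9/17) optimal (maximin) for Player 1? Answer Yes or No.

Yes

Against X this mix gives (8/17)·(-4) + (9/17)·0 = -32/17.
Against Y this mix gives (8/17)·5 + (9/17)·(-8) = -32/17.
All of Player 2's active replies (X, Y) yield -32/17, and no column does worse for Player 1. The mix makes Player 2 indifferent and guarantees -32/17, so it is optimal.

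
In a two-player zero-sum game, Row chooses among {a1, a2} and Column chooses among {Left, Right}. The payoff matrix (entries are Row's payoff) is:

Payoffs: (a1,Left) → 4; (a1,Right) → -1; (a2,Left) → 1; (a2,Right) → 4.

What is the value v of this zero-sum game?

Row minima: a1 → -1, a2 → 1; maximin = 1.
Column maxima: Left → 4, Right → 4; minimax = 4.
1 ≠ 4, so there is no saddle point; optimal play is mixed.
Let Row play a1 with probability p. Expected payoff against Left: 4p + 1(1−p) = 3p + 1; against Right: (-1)p + 4(1−p) = −5p + 4.
Setting these equal: 3p + 1 = −5p + 4 ⇒ 8p = 3 ⇒ p = 3/8, and the value is (3)·(3/8) + 1 = 17/8.
For Column: with q = P(Left), equating a1's and a2's payoffs gives 5q − 1 = −3q + 4 ⇒ q = 5/8.

17/8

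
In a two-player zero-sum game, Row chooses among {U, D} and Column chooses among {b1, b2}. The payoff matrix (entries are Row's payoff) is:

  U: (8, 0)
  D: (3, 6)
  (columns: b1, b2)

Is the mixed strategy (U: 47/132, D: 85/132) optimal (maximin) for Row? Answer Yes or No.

No

Against b1 this mix gives (47/132)·8 + (85/132)·3 = 631/132.
Against b2 this mix gives (47/132)·0 + (85/132)·6 = 85/22.
Column will play b2, holding Row to 85/22. Shifting weight toward the row that does better against b2 would raise this floor (the equalizing mix achieves 48/11 against both b2 and b1), so the proposed strategy is not optimal.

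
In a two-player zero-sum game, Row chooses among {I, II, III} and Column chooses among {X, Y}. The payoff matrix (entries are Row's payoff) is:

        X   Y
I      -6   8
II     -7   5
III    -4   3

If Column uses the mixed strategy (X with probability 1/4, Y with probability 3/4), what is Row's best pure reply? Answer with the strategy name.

I

Expected payoff of I: (1/4)·(-6) + (3/4)·8 = 9/2.
Expected payoff of II: (1/4)·(-7) + (3/4)·5 = 2.
Expected payoff of III: (1/4)·(-4) + (3/4)·3 = 5/4.
The largest is 9/2, so Row's best response is I.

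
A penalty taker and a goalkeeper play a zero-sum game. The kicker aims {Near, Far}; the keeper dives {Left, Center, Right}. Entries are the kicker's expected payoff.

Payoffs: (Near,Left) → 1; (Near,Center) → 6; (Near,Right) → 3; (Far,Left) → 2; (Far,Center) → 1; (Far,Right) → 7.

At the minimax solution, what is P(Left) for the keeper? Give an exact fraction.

5/6

Row minima: Near → 1, Far → 1; maximin = 1.
Column maxima: Left → 2, Center → 6, Right → 7; minimax = 2.
1 ≠ 2, so there is no saddle point; optimal play is mixed.
Right is strictly dominated by Left (it gives the kicker strictly more in every row), so the keeper never plays it.
On the remaining 2×2 (Near, Far vs Left, Center):
Let the kicker play Near with probability p. Expected payoff against Left: 1p + 2(1−p) = −p + 2; against Center: 6p + 1(1−p) = 5p + 1.
Setting these equal: −p + 2 = 5p + 1 ⇒ −6p = -1 ⇒ p = 1/6, and the value is (-1)·(1/6) + 2 = 11/6.
For the keeper: with q = P(Left), equating Near's and Far's payoffs gives −5q + 6 = q + 1 ⇒ q = 5/6.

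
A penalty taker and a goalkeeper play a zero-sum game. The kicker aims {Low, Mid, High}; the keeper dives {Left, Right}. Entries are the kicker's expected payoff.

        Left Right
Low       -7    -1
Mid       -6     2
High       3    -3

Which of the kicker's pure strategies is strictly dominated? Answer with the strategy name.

Mid gives a strictly higher payoff than Low against every column: -6 > -7, 2 > -1.
So Low is strictly dominated and the kicker never plays it.

Low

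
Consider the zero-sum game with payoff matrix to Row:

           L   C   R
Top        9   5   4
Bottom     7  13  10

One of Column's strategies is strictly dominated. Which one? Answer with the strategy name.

C

R holds Row's payoff strictly below C in every row: 4 < 5, 10 < 13.
So C is strictly dominated for Column.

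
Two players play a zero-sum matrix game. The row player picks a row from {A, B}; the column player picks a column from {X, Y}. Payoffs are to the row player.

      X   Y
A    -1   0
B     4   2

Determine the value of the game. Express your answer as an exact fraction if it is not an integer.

2

Row minima: A → -1, B → 2; maximin = 2.
Column maxima: X → 4, Y → 2; minimax = 2.
Since maximin = minimax = 2, there is a saddle point and the value is 2.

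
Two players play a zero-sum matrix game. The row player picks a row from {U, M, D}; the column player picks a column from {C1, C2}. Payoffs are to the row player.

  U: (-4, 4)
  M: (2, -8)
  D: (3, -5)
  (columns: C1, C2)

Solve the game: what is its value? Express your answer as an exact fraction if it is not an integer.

Row minima: U → -4, M → -8, D → -5; maximin = -4.
Column maxima: C1 → 3, C2 → 4; minimax = 3.
-4 ≠ 3, so there is no saddle point; optimal play is mixed.
M is strictly dominated by D, so the row player never plays it.
On the remaining 2×2 (U, D vs C1, C2):
Let the row player play U with probability p. Expected payoff against C1: (-4)p + 3(1−p) = −7p + 3; against C2: 4p + (-5)(1−p) = 9p − 5.
Setting these equal: −7p + 3 = 9p − 5 ⇒ −16p = -8 ⇒ p = 1/2, and the value is (-7)·(1/2) + 3 = -1/2.
For the column player: with q = P(C1), equating U's and D's payoffs gives −8q + 4 = 8q − 5 ⇒ q = 9/16.

-1/2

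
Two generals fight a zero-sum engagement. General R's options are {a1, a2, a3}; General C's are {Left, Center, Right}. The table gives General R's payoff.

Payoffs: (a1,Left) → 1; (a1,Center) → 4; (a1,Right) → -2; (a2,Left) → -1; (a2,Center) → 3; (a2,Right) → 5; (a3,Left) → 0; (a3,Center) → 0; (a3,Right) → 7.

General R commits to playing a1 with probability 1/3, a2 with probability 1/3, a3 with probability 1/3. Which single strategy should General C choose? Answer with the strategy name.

Left

If General C plays Left, General R's expected payoff is (1/3)·1 + (1/3)·(-1) + (1/3)·0 = 0.
If General C plays Center, General R's expected payoff is (1/3)·4 + (1/3)·3 + (1/3)·0 = 7/3.
If General C plays Right, General R's expected payoff is (1/3)·(-2) + (1/3)·5 + (1/3)·7 = 10/3.
General C minimizes General R's payoff; the smallest is 0, so the best response is Left.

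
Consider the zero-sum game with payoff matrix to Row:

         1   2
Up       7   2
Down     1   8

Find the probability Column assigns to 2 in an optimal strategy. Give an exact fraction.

1/2

Row minima: Up → 2, Down → 1; maximin = 2.
Column maxima: 1 → 7, 2 → 8; minimax = 7.
2 ≠ 7, so there is no saddle point; optimal play is mixed.
Let Row play Up with probability p. Expected payoff against 1: 7p + 1(1−p) = 6p + 1; against 2: 2p + 8(1−p) = −6p + 8.
Setting these equal: 6p + 1 = −6p + 8 ⇒ 12p = 7 ⇒ p = 7/12, and the value is (6)·(7/12) + 1 = 9/2.
For Column: with q = P(1), equating Up's and Down's payoffs gives 5q + 2 = −7q + 8 ⇒ q = 1/2.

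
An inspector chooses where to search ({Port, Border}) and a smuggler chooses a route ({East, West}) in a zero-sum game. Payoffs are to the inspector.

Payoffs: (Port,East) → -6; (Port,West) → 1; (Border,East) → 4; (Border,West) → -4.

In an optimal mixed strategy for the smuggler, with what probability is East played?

1/3

Row minima: Port → -6, Border → -4; maximin = -4.
Column maxima: East → 4, West → 1; minimax = 1.
-4 ≠ 1, so there is no saddle point; optimal play is mixed.
Let the inspector play Port with probability p. Expected payoff against East: (-6)p + 4(1−p) = −10p + 4; against West: 1p + (-4)(1−p) = 5p − 4.
Setting these equal: −10p + 4 = 5p − 4 ⇒ −15p = -8 ⇒ p = 8/15, and the value is (-10)·(8/15) + 4 = -4/3.
For the smuggler: with q = P(East), equating Port's and Border's payoffs gives −7q + 1 = 8q − 4 ⇒ q = 1/3.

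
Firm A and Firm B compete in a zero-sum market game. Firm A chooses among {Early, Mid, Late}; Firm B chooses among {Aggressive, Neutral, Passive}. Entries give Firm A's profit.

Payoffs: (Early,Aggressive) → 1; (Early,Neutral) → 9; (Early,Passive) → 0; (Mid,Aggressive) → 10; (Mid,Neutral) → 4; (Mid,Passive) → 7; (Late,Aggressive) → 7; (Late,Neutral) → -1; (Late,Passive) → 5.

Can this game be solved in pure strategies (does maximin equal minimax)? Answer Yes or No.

Row minima: Early → 0, Mid → 4, Late → -1; maximin = 4.
Column maxima: Aggressive → 10, Neutral → 9, Passive → 7; minimax = 7.
4 ≠ 7, so no pure-strategy equilibrium exists.

No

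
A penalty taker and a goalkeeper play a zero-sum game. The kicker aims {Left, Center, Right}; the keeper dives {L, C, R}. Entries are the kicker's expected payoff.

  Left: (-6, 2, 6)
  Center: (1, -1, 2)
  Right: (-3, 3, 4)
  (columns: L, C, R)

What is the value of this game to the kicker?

0

Row minima: Left → -6, Center → -1, Right → -3; maximin = -1.
Column maxima: L → 1, C → 3, R → 6; minimax = 1.
-1 ≠ 1, so there is no saddle point; optimal play is mixed.
R is strictly dominated by L (it gives the kicker strictly more in every row), so the keeper never plays it.
With R eliminated, Left is strictly dominated by Right (Right gives the kicker strictly more in every remaining column), so the kicker never plays it.
On the remaining 2×2 (Center, Right vs L, C):
Let the kicker play Center with probability p. Expected payoff against L: 1p + (-3)(1−p) = 4p − 3; against C: (-1)p + 3(1−p) = −4p + 3.
Setting these equal: 4p − 3 = −4p + 3 ⇒ 8p = 6 ⇒ p = 3/4, and the value is (4)·(3/4) − 3 = 0.
For the keeper: with q = P(L), equating Center's and Right's payoffs gives 2q − 1 = −6q + 3 ⇒ q = 1/2.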